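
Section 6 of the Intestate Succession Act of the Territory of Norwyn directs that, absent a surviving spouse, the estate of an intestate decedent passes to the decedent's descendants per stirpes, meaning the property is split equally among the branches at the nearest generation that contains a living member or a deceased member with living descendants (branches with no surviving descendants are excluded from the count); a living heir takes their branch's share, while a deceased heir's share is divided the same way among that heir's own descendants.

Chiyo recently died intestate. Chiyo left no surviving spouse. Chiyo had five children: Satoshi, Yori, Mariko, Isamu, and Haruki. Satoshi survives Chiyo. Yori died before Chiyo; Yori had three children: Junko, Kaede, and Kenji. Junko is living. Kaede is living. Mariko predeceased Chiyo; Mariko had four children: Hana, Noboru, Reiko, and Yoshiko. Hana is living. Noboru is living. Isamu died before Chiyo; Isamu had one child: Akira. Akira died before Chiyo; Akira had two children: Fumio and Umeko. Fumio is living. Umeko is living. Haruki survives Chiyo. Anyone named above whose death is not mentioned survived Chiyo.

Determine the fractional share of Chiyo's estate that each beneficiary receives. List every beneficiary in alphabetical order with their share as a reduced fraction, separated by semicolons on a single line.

There is no surviving spouse, so the entire estate passes to Chiyo's descendants per stirpes.
The estate is divided into 5 equal shares of 1/5 among Satoshi, Yori, Mariko, Isamu, Haruki.
Satoshi is living and takes 1/5.
Yori predeceased; the 1/5 allotted to Yori's branch passes to Yori's issue by representation.
The 1/5 is divided into 3 equal shares of 1/15 among Junko, Kaede, Kenji.
Junko is living and takes 1/15.
Kaede is living and takes 1/15.
Kenji is living and takes 1/15.
Mariko predeceased; the 1/5 allotted to Mariko's branch passes to Mariko's issue by representation.
The 1/5 is divided into 4 equal shares of 1/20 among Hana, Noboru, Reiko, Yoshiko.
Hana is living and takes 1/20.
Noboru is living and takes 1/20.
Reiko is living and takes 1/20.
Yoshiko is living and takes 1/20.
Isamu predeceased; the 1/5 allotted to Isamu's branch passes to Isamu's issue by representation.
Akira's line is the sole branch at this level, so the full 1/5 passes to Akira's issue by representation.
The 1/5 is divided into 2 equal shares of 1/10 among Fumio, Umeko.
Fumio is living and takes 1/10.
Umeko is living and takes 1/10.
Haruki is living and takes 1/5.

Fumio 1/10; Hana 1/20; Haruki 1/5; Junko 1/15; Kaede 1/15; Kenji 1/15; Noboru 1/20; Reiko 1/20; Satoshi 1/5; Umeko 1/10; Yoshiko 1/20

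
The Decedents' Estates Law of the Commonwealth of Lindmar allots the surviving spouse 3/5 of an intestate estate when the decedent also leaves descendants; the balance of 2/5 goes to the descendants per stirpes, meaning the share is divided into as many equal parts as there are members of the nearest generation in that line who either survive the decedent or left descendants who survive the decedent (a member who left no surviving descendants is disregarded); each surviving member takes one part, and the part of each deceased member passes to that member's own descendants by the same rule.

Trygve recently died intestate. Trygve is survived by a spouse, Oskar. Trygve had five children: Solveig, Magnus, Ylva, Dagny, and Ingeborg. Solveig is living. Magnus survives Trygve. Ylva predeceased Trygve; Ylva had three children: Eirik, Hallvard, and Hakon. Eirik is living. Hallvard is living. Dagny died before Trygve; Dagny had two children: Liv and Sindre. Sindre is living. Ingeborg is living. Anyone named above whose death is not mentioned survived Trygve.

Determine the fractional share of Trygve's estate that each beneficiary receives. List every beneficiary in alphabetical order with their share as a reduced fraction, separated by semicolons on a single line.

Eirik 2/75; Hakon 2/75; Hallvard 2/75; Ingeborg 2/25; Liv 1/25; Magnus 2/25; Oskar 3/5; Sindre 1/25; Solveig 2/25

Oskar, as surviving spouse, takes 3/5.
The remaining 2/5 passes to Trygve's descendants per stirpes.
The 2/5 is divided into 5 equal shares of 2/25 among Solveig, Magnus, Ylva, Dagny, Ingeborg.
Solveig is living and takes 2/25.
Magnus is living and takes 2/25.
Ylva predeceased; the 2/25 allotted to Ylva's branch passes to Ylva's issue by representation.
The 2/25 is divided into 3 equal shares of 2/75 among Eirik, Hallvard, Hakon.
Eirik is living and takes 2/75.
Hallvard is living and takes 2/75.
Hakon is living and takes 2/75.
Dagny predeceased; the 2/25 allotted to Dagny's branch passes to Dagny's issue by representation.
The 2/25 is divided into 2 equal shares of 1/25 among Liv, Sindre.
Liv is living and takes 1/25.
Sindre is living and takes 1/25.
Ingeborg is living and takes 2/25.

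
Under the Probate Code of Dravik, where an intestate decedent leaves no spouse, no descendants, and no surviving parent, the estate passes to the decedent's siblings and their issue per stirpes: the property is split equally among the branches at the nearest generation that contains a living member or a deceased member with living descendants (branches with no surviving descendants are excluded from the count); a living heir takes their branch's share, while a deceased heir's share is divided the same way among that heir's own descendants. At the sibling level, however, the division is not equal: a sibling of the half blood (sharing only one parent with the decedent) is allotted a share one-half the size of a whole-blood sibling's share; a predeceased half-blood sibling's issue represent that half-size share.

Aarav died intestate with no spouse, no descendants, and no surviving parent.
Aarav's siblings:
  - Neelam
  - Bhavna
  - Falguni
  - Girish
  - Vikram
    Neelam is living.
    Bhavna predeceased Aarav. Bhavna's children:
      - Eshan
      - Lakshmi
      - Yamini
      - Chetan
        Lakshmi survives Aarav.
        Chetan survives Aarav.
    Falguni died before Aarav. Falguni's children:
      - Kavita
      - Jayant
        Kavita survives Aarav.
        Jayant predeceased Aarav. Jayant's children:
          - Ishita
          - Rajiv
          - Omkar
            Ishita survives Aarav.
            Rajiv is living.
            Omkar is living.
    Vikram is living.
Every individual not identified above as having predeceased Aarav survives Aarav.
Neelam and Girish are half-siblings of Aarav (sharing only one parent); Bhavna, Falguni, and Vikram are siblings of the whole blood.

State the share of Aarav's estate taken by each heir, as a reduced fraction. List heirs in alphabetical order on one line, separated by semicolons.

Chetan 1/16; Eshan 1/16; Girish 1/8; Ishita 1/24; Kavita 1/8; Lakshmi 1/16; Neelam 1/8; Omkar 1/24; Rajiv 1/24; Vikram 1/4; Yamini 1/16

No spouse, descendants, or parent survives, so the estate passes to Aarav's siblings per stirpes.
Half-blood siblings count for one-half the weight of whole-blood siblings at the initial division.
Dividing 1 in proportion to weights (total weight 4): Neelam (weight 1/2) → 1/8; Bhavna (weight 1) → 1/4; Falguni (weight 1) → 1/4; Girish (weight 1/2) → 1/8; Vikram (weight 1) → 1/4.
Neelam is living and takes 1/8.
Bhavna predeceased; the 1/4 allotted to Bhavna's branch passes to Bhavna's issue by representation.
The 1/4 is divided into 4 equal shares of 1/16 among Eshan, Lakshmi, Yamini, Chetan.
Eshan is living and takes 1/16.
Lakshmi is living and takes 1/16.
Yamini is living and takes 1/16.
Chetan is living and takes 1/16.
Falguni predeceased; the 1/4 allotted to Falguni's branch passes to Falguni's issue by representation.
The 1/4 is divided into 2 equal shares of 1/8 among Kavita, Jayant.
Kavita is living and takes 1/8.
Jayant predeceased; the 1/8 allotted to Jayant's branch passes to Jayant's issue by representation.
The 1/8 is divided into 3 equal shares of 1/24 among Ishita, Rajiv, Omkar.
Ishita is living and takes 1/24.
Rajiv is living and takes 1/24.
Omkar is living and takes 1/24.
Girish is living and takes 1/8.
Vikram is living and takes 1/4.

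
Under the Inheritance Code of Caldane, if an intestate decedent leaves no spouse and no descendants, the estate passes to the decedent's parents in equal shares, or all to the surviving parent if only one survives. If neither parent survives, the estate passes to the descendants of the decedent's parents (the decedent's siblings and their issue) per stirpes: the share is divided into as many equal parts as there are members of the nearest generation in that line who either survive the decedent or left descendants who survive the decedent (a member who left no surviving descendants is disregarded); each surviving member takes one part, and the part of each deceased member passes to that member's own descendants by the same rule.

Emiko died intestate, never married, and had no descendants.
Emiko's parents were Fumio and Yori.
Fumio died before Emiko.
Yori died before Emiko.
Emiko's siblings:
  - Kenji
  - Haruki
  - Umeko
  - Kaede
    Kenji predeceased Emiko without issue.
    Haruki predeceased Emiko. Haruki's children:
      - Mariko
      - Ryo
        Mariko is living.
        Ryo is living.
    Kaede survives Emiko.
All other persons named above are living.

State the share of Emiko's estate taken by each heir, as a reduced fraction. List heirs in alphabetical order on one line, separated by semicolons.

Kaede 1/3; Mariko 1/6; Ryo 1/6; Umeko 1/3

Neither parent survives and there are no descendants, so the estate passes to Emiko's siblings and their issue per stirpes.
Kenji left no surviving issue, so that branch lapses and is disregarded.
The estate is divided into 3 equal shares of 1/3 among Haruki, Umeko, Kaede.
Haruki predeceased; the 1/3 allotted to Haruki's branch passes to Haruki's issue by representation.
The 1/3 is divided into 2 equal shares of 1/6 among Mariko, Ryo.
Mariko is living and takes 1/6.
Ryo is living and takes 1/6.
Umeko is living and takes 1/3.
Kaede is living and takes 1/3.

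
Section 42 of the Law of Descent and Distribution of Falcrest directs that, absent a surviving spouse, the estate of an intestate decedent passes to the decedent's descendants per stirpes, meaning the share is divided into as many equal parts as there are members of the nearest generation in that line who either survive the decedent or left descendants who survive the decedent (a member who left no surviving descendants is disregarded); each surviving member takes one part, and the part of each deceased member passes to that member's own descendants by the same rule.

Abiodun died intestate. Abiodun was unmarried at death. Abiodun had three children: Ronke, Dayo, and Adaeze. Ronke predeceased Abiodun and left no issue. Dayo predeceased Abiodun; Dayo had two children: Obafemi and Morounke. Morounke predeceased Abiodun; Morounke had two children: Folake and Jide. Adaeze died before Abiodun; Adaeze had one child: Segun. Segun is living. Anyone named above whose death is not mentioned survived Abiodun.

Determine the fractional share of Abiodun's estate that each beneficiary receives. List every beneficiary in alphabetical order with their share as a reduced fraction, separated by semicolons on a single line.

Folake 1/8; Jide 1/8; Obafemi 1/4; Segun 1/2

There is no surviving spouse, so the entire estate passes to Abiodun's descendants per stirpes.
Ronke left no surviving issue, so that branch lapses and is disregarded.
The estate is divided into 2 equal shares of 1/2 among Dayo, Adaeze.
Dayo predeceased; the 1/2 allotted to Dayo's branch passes to Dayo's issue by representation.
The 1/2 is divided into 2 equal shares of 1/4 among Obafemi, Morounke.
Obafemi is living and takes 1/4.
Morounke predeceased; the 1/4 allotted to Morounke's branch passes to Morounke's issue by representation.
The 1/4 is divided into 2 equal shares of 1/8 among Folake, Jide.
Folake is living and takes 1/8.
Jide is living and takes 1/8.
Adaeze predeceased; the 1/2 allotted to Adaeze's branch passes to Adaeze's issue by representation.
Segun is the sole taker at this level and receives the full 1/2.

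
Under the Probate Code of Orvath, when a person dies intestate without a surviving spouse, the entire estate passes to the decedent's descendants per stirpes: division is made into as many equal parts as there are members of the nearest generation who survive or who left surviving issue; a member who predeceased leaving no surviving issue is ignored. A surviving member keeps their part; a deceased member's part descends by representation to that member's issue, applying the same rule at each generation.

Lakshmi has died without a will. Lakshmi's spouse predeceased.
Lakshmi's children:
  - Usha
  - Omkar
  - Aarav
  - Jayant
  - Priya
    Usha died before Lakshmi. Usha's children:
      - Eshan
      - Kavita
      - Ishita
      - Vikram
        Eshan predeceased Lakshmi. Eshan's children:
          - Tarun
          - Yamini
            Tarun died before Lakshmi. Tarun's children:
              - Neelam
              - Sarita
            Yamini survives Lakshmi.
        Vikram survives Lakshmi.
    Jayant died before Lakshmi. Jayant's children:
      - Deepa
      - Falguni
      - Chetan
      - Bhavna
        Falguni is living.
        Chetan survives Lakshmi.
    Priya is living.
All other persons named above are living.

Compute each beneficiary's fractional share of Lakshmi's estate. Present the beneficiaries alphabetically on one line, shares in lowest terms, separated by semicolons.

Aarav 1/5; Bhavna 1/20; Chetan 1/20; Deepa 1/20; Falguni 1/20; Ishita 1/20; Kavita 1/20; Neelam 1/80; Omkar 1/5; Priya 1/5; Sarita 1/80; Vikram 1/20; Yamini 1/40

There is no surviving spouse, so the entire estate passes to Lakshmi's descendants per stirpes.
The estate is divided into 5 equal shares of 1/5 among Usha, Omkar, Aarav, Jayant, Priya.
Usha predeceased; the 1/5 allotted to Usha's branch passes to Usha's issue by representation.
The 1/5 is divided into 4 equal shares of 1/20 among Eshan, Kavita, Ishita, Vikram.
Eshan predeceased; the 1/20 allotted to Eshan's branch passes to Eshan's issue by representation.
The 1/20 is divided into 2 equal shares of 1/40 among Tarun, Yamini.
Tarun predeceased; the 1/40 allotted to Tarun's branch passes to Tarun's issue by representation.
The 1/40 is divided into 2 equal shares of 1/80 among Neelam, Sarita.
Neelam is living and takes 1/80.
Sarita is living and takes 1/80.
Yamini is living and takes 1/40.
Kavita is living and takes 1/20.
Ishita is living and takes 1/20.
Vikram is living and takes 1/20.
Omkar is living and takes 1/5.
Aarav is living and takes 1/5.
Jayant predeceased; the 1/5 allotted to Jayant's branch passes to Jayant's issue by representation.
The 1/5 is divided into 4 equal shares of 1/20 among Deepa, Falguni, Chetan, Bhavna.
Deepa is living and takes 1/20.
Falguni is living and takes 1/20.
Chetan is living and takes 1/20.
Bhavna is living and takes 1/20.
Priya is living and takes 1/5.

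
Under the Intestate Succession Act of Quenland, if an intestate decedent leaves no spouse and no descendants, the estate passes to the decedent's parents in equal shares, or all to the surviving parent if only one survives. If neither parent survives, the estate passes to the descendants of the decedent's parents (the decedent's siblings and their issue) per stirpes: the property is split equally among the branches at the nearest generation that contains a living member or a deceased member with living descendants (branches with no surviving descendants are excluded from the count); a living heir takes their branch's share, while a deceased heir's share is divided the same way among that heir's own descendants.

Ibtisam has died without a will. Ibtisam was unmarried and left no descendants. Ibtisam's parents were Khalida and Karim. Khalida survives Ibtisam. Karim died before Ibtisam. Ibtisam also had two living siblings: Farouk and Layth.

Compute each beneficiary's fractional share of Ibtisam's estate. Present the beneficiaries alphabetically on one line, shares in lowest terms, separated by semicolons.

Khalida 1

Only one parent, Khalida, survives, so Khalida takes the entire estate. The siblings take nothing because a surviving parent has priority.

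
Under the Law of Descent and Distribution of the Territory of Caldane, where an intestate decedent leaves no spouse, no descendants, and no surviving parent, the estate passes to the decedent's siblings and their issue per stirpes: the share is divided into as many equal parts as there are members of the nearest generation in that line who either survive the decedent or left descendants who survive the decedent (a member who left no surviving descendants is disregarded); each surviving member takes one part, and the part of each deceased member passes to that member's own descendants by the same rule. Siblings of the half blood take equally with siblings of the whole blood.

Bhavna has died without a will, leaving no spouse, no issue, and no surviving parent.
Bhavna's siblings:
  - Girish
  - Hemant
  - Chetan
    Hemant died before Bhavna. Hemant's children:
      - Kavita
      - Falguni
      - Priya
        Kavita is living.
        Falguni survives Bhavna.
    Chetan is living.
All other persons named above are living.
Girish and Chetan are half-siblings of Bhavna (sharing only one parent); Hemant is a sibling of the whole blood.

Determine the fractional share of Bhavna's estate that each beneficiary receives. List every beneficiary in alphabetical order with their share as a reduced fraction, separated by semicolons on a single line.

Chetan 1/3; Falguni 1/9; Girish 1/3; Kavita 1/9; Priya 1/9

No spouse, descendants, or parent survives, so the estate passes to Bhavna's siblings per stirpes.
Half-blood and whole-blood siblings take equally under the stated rule.
The estate is divided into 3 equal shares of 1/3 among Girish, Hemant, Chetan.
Girish is living and takes 1/3.
Hemant predeceased; the 1/3 allotted to Hemant's branch passes to Hemant's issue by representation.
The 1/3 is divided into 3 equal shares of 1/9 among Kavita, Falguni, Priya.
Kavita is living and takes 1/9.
Falguni is living and takes 1/9.
Priya is living and takes 1/9.
Chetan is living and takes 1/3.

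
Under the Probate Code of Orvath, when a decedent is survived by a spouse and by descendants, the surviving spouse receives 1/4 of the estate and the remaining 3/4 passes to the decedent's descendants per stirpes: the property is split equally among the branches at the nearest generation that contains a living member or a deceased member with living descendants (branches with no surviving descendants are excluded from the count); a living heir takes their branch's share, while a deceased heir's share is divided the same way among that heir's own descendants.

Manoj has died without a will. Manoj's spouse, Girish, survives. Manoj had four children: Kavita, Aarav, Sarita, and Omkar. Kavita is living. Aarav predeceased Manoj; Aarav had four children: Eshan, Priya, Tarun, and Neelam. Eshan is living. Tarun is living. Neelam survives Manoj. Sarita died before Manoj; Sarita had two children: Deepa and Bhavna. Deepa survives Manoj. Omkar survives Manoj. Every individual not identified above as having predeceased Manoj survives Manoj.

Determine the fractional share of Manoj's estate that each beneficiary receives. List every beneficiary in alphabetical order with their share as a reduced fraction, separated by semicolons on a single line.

Bhavna 3/32; Deepa 3/32; Eshan 3/64; Girish 1/4; Kavita 3/16; Neelam 3/64; Omkar 3/16; Priya 3/64; Tarun 3/64

Girish, as surviving spouse, takes 1/4.
The remaining 3/4 passes to Manoj's descendants per stirpes.
The 3/4 is divided into 4 equal shares of 3/16 among Kavita, Aarav, Sarita, Omkar.
Kavita is living and takes 3/16.
Aarav predeceased; the 3/16 allotted to Aarav's branch passes to Aarav's issue by representation.
The 3/16 is divided into 4 equal shares of 3/64 among Eshan, Priya, Tarun, Neelam.
Eshan is living and takes 3/64.
Priya is living and takes 3/64.
Tarun is living and takes 3/64.
Neelam is living and takes 3/64.
Sarita predeceased; the 3/16 allotted to Sarita's branch passes to Sarita's issue by representation.
The 3/16 is divided into 2 equal shares of 3/32 among Deepa, Bhavna.
Deepa is living and takes 3/32.
Bhavna is living and takes 3/32.
Omkar is living and takes 3/16.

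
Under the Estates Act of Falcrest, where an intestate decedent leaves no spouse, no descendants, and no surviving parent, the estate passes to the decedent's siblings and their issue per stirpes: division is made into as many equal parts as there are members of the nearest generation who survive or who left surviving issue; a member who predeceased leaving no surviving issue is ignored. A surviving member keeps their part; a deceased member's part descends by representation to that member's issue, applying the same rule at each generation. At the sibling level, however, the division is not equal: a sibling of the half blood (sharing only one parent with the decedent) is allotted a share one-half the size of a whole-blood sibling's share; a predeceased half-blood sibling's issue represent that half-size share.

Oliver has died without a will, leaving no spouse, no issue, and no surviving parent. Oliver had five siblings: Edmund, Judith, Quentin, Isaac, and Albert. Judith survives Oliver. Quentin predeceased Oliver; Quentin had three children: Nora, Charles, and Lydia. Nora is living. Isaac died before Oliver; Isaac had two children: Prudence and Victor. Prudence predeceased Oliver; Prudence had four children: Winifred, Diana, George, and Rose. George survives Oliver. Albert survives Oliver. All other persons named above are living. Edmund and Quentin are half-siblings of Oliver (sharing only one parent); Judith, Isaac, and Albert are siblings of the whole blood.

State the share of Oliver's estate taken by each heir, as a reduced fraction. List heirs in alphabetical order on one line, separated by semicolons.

No spouse, descendants, or parent survives, so the estate passes to Oliver's siblings per stirpes.
Half-blood siblings count for one-half the weight of whole-blood siblings at the initial division.
Dividing 1 in proportion to weights (total weight 4): Edmund (weight 1/2) → 1/8; Judith (weight 1) → 1/4; Quentin (weight 1/2) → 1/8; Isaac (weight 1) → 1/4; Albert (weight 1) → 1/4.
Edmund is living and takes 1/8.
Judith is living and takes 1/4.
Quentin predeceased; the 1/8 allotted to Quentin's branch passes to Quentin's issue by representation.
The 1/8 is divided into 3 equal shares of 1/24 among Nora, Charles, Lydia.
Nora is living and takes 1/24.
Charles is living and takes 1/24.
Lydia is living and takes 1/24.
Isaac predeceased; the 1/4 allotted to Isaac's branch passes to Isaac's issue by representation.
The 1/4 is divided into 2 equal shares of 1/8 among Prudence, Victor.
Prudence predeceased; the 1/8 allotted to Prudence's branch passes to Prudence's issue by representation.
The 1/8 is divided into 4 equal shares of 1/32 among Winifred, Diana, George, Rose.
Winifred is living and takes 1/32.
Diana is living and takes 1/32.
George is living and takes 1/32.
Rose is living and takes 1/32.
Victor is living and takes 1/8.
Albert is living and takes 1/4.

Albert 1/4; Charles 1/24; Diana 1/32; Edmund 1/8; George 1/32; Judith 1/4; Lydia 1/24; Nora 1/24; Rose 1/32; Victor 1/8; Winifred 1/32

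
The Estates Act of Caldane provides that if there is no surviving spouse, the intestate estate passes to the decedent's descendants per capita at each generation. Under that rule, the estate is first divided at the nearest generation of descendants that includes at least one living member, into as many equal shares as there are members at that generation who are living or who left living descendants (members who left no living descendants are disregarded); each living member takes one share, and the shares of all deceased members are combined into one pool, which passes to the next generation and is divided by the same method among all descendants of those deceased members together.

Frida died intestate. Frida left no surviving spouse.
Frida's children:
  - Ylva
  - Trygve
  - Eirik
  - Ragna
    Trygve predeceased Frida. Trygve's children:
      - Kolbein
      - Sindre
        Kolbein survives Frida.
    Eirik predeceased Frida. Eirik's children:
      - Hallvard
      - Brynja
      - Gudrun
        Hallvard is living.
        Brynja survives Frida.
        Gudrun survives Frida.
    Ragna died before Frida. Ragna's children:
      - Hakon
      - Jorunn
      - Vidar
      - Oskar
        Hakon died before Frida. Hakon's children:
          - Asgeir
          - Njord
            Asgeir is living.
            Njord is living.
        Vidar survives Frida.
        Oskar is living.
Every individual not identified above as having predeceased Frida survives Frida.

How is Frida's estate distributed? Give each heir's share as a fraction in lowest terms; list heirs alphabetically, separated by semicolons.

Asgeir 1/24; Brynja 1/12; Gudrun 1/12; Hallvard 1/12; Jorunn 1/12; Kolbein 1/12; Njord 1/24; Oskar 1/12; Sindre 1/12; Vidar 1/12; Ylva 1/4

There is no surviving spouse, so the entire estate passes to Frida's descendants per capita at each generation.
At generation 1 (Ylva, Trygve, Eirik, Ragna) there are 4 shares of (1)/4 = 1/4 each.
Living: Ylva — each takes 1/4.
Deceased: Trygve, Eirik, and Ragna. Their combined 3/4 is pooled and carried to generation 2.
At generation 2 (Kolbein, Sindre, Hallvard, Brynja, Gudrun, Hakon, Jorunn, Vidar, Oskar) there are 9 shares of (3/4)/9 = 1/12 each.
Living: Kolbein, Sindre, Hallvard, Brynja, Gudrun, Jorunn, Vidar, and Oskar — each takes 1/12.
Deceased: Hakon. That 1/12 share is carried to generation 3.
At generation 3 (Asgeir, Njord) there are 2 shares of (1/12)/2 = 1/24 each.
Living: Asgeir and Njord — each takes 1/24.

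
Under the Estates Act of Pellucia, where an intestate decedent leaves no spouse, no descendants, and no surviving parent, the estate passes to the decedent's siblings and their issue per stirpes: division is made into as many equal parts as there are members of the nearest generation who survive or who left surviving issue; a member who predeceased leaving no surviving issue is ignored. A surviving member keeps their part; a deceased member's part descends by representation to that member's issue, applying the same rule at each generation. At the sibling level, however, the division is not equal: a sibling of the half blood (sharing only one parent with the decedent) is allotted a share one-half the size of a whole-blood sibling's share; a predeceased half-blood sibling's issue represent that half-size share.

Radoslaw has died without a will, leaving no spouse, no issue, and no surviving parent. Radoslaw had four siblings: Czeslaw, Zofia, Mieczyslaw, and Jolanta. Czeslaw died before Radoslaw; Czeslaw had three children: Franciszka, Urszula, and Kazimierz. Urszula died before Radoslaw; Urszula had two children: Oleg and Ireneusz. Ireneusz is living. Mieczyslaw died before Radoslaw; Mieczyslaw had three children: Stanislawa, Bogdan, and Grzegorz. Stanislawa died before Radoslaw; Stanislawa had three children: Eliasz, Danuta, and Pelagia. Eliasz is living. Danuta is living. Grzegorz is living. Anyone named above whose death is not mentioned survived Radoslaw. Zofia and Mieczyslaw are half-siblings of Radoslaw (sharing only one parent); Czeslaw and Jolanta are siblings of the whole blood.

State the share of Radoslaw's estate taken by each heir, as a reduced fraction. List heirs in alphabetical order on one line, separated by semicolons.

Bogdan 1/18; Danuta 1/54; Eliasz 1/54; Franciszka 1/9; Grzegorz 1/18; Ireneusz 1/18; Jolanta 1/3; Kazimierz 1/9; Oleg 1/18; Pelagia 1/54; Zofia 1/6

No spouse, descendants, or parent survives, so the estate passes to Radoslaw's siblings per stirpes.
Half-blood siblings count for one-half the weight of whole-blood siblings at the initial division.
Dividing 1 in proportion to weights (total weight 3): Czeslaw (weight 1) → 1/3; Zofia (weight 1/2) → 1/6; Mieczyslaw (weight 1/2) → 1/6; Jolanta (weight 1) → 1/3.
Czeslaw predeceased; the 1/3 allotted to Czeslaw's branch passes to Czeslaw's issue by representation.
The 1/3 is divided into 3 equal shares of 1/9 among Franciszka, Urszula, Kazimierz.
Franciszka is living and takes 1/9.
Urszula predeceased; the 1/9 allotted to Urszula's branch passes to Urszula's issue by representation.
The 1/9 is divided into 2 equal shares of 1/18 among Oleg, Ireneusz.
Oleg is living and takes 1/18.
Ireneusz is living and takes 1/18.
Kazimierz is living and takes 1/9.
Zofia is living and takes 1/6.
Mieczyslaw predeceased; the 1/6 allotted to Mieczyslaw's branch passes to Mieczyslaw's issue by representation.
The 1/6 is divided into 3 equal shares of 1/18 among Stanislawa, Bogdan, Grzegorz.
Stanislawa predeceased; the 1/18 allotted to Stanislawa's branch passes to Stanislawa's issue by representation.
The 1/18 is divided into 3 equal shares of 1/54 among Eliasz, Danuta, Pelagia.
Eliasz is living and takes 1/54.
Danuta is living and takes 1/54.
Pelagia is living and takes 1/54.
Bogdan is living and takes 1/18.
Grzegorz is living and takes 1/18.
Jolanta is living and takes 1/3.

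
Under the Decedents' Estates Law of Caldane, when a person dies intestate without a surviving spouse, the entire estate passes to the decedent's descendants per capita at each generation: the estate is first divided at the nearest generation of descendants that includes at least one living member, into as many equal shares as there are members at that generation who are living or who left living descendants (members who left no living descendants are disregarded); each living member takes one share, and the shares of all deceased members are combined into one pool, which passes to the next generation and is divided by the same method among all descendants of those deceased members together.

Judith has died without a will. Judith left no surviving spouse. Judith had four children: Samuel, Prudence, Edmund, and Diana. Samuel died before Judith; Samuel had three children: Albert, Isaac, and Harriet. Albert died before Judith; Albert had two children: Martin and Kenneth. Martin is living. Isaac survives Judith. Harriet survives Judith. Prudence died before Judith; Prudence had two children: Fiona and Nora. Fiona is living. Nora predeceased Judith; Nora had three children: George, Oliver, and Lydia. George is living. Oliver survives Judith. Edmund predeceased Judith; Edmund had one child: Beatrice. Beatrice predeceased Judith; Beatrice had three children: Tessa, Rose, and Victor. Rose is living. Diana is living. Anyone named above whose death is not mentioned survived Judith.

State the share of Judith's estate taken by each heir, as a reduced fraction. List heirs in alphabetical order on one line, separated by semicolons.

There is no surviving spouse, so the entire estate passes to Judith's descendants per capita at each generation.
At generation 1 (Samuel, Prudence, Edmund, Diana) there are 4 shares of (1)/4 = 1/4 each.
Living: Diana — each takes 1/4.
Deceased: Samuel, Prudence, and Edmund. Their combined 3/4 is pooled and carried to generation 2.
At generation 2 (Albert, Isaac, Harriet, Fiona, Nora, Beatrice) there are 6 shares of (3/4)/6 = 1/8 each.
Living: Isaac, Harriet, and Fiona — each takes 1/8.
Deceased: Albert, Nora, and Beatrice. Their combined 3/8 is pooled and carried to generation 3.
At generation 3 (Martin, Kenneth, George, Oliver, Lydia, Tessa, Rose, Victor) there are 8 shares of (3/8)/8 = 3/64 each.
Living: Martin, Kenneth, George, Oliver, Lydia, Tessa, Rose, and Victor — each takes 3/64.

Diana 1/4; Fiona 1/8; George 3/64; Harriet 1/8; Isaac 1/8; Kenneth 3/64; Lydia 3/64; Martin 3/64; Oliver 3/64; Rose 3/64; Tessa 3/64; Victor 3/64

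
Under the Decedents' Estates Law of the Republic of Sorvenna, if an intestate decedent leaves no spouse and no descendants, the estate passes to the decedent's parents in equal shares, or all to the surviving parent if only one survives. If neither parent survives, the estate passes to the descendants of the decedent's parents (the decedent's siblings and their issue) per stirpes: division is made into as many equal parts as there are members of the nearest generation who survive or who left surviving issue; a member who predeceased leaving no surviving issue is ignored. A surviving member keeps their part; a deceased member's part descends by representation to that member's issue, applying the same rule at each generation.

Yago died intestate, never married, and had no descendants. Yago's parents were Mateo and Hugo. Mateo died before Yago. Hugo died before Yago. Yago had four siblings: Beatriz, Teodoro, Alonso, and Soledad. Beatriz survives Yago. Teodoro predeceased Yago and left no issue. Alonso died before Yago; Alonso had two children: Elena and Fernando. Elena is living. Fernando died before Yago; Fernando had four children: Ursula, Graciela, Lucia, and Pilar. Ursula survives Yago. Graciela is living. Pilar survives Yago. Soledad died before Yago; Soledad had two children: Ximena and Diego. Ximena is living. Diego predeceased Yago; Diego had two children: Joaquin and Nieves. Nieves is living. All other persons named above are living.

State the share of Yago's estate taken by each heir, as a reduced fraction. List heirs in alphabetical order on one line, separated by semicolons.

Beatriz 1/3; Elena 1/6; Graciela 1/24; Joaquin 1/12; Lucia 1/24; Nieves 1/12; Pilar 1/24; Ursula 1/24; Ximena 1/6

Neither parent survives and there are no descendants, so the estate passes to Yago's siblings and their issue per stirpes.
Teodoro left no surviving issue, so that branch lapses and is disregarded.
The estate is divided into 3 equal shares of 1/3 among Beatriz, Alonso, Soledad.
Beatriz is living and takes 1/3.
Alonso predeceased; the 1/3 allotted to Alonso's branch passes to Alonso's issue by representation.
The 1/3 is divided into 2 equal shares of 1/6 among Elena, Fernando.
Elena is living and takes 1/6.
Fernando predeceased; the 1/6 allotted to Fernando's branch passes to Fernando's issue by representation.
The 1/6 is divided into 4 equal shares of 1/24 among Ursula, Graciela, Lucia, Pilar.
Ursula is living and takes 1/24.
Graciela is living and takes 1/24.
Lucia is living and takes 1/24.
Pilar is living and takes 1/24.
Soledad predeceased; the 1/3 allotted to Soledad's branch passes to Soledad's issue by representation.
The 1/3 is divided into 2 equal shares of 1/6 among Ximena, Diego.
Ximena is living and takes 1/6.
Diego predeceased; the 1/6 allotted to Diego's branch passes to Diego's issue by representation.
The 1/6 is divided into 2 equal shares of 1/12 among Joaquin, Nieves.
Joaquin is living and takes 1/12.
Nieves is living and takes 1/12.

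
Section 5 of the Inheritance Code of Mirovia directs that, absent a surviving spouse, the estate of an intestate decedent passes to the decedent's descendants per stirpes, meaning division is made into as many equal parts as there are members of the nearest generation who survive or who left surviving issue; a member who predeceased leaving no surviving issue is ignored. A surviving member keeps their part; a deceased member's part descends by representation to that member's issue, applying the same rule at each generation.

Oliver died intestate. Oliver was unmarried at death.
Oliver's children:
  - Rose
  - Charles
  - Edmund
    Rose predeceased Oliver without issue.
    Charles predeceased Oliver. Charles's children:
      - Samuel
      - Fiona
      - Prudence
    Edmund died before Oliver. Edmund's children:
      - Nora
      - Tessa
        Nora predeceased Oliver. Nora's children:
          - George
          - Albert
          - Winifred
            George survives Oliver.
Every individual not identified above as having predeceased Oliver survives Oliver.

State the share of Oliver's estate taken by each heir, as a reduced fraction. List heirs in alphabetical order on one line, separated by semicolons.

Albert 1/12; Fiona 1/6; George 1/12; Prudence 1/6; Samuel 1/6; Tessa 1/4; Winifred 1/12

There is no surviving spouse, so the entire estate passes to Oliver's descendants per stirpes.
Rose left no surviving issue, so that branch lapses and is disregarded.
The estate is divided into 2 equal shares of 1/2 among Charles, Edmund.
Charles predeceased; the 1/2 allotted to Charles's branch passes to Charles's issue by representation.
The 1/2 is divided into 3 equal shares of 1/6 among Samuel, Fiona, Prudence.
Samuel is living and takes 1/6.
Fiona is living and takes 1/6.
Prudence is living and takes 1/6.
Edmund predeceased; the 1/2 allotted to Edmund's branch passes to Edmund's issue by representation.
The 1/2 is divided into 2 equal shares of 1/4 among Nora, Tessa.
Nora predeceased; the 1/4 allotted to Nora's branch passes to Nora's issue by representation.
The 1/4 is divided into 3 equal shares of 1/12 among George, Albert, Winifred.
George is living and takes 1/12.
Albert is living and takes 1/12.
Winifred is living and takes 1/12.
Tessa is living and takes 1/4.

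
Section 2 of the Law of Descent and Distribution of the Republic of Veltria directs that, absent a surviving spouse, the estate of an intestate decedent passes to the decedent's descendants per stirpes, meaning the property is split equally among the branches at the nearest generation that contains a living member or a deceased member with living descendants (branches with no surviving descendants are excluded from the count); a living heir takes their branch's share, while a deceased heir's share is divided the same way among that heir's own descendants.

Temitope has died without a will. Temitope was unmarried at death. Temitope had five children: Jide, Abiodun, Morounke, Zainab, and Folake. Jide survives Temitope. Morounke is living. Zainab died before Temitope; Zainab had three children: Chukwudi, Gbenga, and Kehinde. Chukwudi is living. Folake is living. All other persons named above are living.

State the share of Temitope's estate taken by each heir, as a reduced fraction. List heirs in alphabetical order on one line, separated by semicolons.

There is no surviving spouse, so the entire estate passes to Temitope's descendants per stirpes.
The estate is divided into 5 equal shares of 1/5 among Jide, Abiodun, Morounke, Zainab, Folake.
Jide is living and takes 1/5.
Abiodun is living and takes 1/5.
Morounke is living and takes 1/5.
Zainab predeceased; the 1/5 allotted to Zainab's branch passes to Zainab's issue by representation.
The 1/5 is divided into 3 equal shares of 1/15 among Chukwudi, Gbenga, Kehinde.
Chukwudi is living and takes 1/15.
Gbenga is living and takes 1/15.
Kehinde is living and takes 1/15.
Folake is living and takes 1/5.

Abiodun 1/5; Chukwudi 1/15; Folake 1/5; Gbenga 1/15; Jide 1/5; Kehinde 1/15; Morounke 1/5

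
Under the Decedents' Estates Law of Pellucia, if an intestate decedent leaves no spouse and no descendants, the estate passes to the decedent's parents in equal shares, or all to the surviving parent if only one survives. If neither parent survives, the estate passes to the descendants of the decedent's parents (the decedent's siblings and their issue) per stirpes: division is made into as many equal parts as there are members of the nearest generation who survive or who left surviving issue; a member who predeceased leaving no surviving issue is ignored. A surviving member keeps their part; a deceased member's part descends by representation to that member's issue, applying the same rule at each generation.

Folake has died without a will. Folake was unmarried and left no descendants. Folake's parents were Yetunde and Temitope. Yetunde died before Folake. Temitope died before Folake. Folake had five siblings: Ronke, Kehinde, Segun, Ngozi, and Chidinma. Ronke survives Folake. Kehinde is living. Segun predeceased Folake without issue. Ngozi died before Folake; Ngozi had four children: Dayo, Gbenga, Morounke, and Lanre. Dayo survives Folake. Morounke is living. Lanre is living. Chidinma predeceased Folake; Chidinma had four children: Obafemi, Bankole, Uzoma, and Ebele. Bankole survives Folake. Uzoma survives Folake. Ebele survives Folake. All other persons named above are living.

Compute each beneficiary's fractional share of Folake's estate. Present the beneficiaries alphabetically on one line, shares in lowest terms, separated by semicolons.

Bankole 1/16; Dayo 1/16; Ebele 1/16; Gbenga 1/16; Kehinde 1/4; Lanre 1/16; Morounke 1/16; Obafemi 1/16; Ronke 1/4; Uzoma 1/16

Neither parent survives and there are no descendants, so the estate passes to Folake's siblings and their issue per stirpes.
Segun left no surviving issue, so that branch lapses and is disregarded.
The estate is divided into 4 equal shares of 1/4 among Ronke, Kehinde, Ngozi, Chidinma.
Ronke is living and takes 1/4.
Kehinde is living and takes 1/4.
Ngozi predeceased; the 1/4 allotted to Ngozi's branch passes to Ngozi's issue by representation.
The 1/4 is divided into 4 equal shares of 1/16 among Dayo, Gbenga, Morounke, Lanre.
Dayo is living and takes 1/16.
Gbenga is living and takes 1/16.
Morounke is living and takes 1/16.
Lanre is living and takes 1/16.
Chidinma predeceased; the 1/4 allotted to Chidinma's branch passes to Chidinma's issue by representation.
The 1/4 is divided into 4 equal shares of 1/16 among Obafemi, Bankole, Uzoma, Ebele.
Obafemi is living and takes 1/16.
Bankole is living and takes 1/16.
Uzoma is living and takes 1/16.
Ebele is living and takes 1/16.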